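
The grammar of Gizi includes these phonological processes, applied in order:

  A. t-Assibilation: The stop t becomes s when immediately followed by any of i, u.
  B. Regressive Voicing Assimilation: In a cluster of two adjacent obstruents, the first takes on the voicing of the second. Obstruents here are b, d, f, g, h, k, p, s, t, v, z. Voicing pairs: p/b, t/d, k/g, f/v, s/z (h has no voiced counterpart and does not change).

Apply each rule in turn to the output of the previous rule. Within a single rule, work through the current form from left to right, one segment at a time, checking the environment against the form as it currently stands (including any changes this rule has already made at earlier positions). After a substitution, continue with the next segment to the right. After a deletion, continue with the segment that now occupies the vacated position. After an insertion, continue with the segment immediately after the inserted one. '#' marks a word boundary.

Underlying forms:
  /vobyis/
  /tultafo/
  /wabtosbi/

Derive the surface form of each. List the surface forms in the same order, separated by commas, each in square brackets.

/vobyis/:
  A t-Assibilation: no change — [vobyis]
  B Regressive Voicing Assimilation: no change — [vobyis]
/tultafo/:
  A t-Assibilation: [tultafo] → [sultafo]
  B Regressive Voicing Assimilation: no change — [sultafo]
/wabtosbi/:
  A t-Assibilation: no change — [wabtosbi]
  B Regressive Voicing Assimilation: [wabtosbi] → [waptozbi]

[vobyis], [sultafo], [waptozbi]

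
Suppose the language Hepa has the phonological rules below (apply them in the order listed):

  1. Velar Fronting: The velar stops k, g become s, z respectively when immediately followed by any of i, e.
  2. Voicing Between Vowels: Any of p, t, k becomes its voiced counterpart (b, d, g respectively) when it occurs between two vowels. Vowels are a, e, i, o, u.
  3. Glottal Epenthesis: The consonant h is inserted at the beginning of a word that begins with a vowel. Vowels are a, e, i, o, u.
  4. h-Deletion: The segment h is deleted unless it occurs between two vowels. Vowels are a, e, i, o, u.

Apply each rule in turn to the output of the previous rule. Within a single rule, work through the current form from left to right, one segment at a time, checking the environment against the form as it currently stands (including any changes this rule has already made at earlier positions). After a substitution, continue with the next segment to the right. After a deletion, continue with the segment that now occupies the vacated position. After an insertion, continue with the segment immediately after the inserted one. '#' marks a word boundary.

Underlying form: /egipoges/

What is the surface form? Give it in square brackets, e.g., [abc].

[ezibozes]

1 Velar Fronting: [egipoges] → [ezipozes]
2 Voicing Between Vowels: [ezipozes] → [ezibozes]
3 Glottal Epenthesis: [ezibozes] → [hezibozes]
4 h-Deletion: [hezibozes] → [ezibozes]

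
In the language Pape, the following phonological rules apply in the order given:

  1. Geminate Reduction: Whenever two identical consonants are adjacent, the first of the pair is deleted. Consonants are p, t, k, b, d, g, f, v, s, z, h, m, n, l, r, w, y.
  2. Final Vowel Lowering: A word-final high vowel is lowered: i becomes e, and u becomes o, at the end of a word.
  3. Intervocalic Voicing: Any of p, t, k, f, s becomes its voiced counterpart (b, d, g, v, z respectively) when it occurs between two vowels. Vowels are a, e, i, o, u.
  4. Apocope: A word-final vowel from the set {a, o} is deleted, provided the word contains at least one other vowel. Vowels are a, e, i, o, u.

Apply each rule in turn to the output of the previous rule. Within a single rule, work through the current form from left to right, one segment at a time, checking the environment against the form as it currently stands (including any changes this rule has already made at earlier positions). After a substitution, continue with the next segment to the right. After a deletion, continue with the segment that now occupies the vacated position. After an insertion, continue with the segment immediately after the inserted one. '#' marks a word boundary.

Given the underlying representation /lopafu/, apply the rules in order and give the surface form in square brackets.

1 Geminate Reduction: no change — [lopafu]
2 Final Vowel Lowering: [lopafu] → [lopafo]
3 Intervocalic Voicing: [lopafo] → [lobavo]
4 Apocope: [lobavo] → [lobav]

[lobav]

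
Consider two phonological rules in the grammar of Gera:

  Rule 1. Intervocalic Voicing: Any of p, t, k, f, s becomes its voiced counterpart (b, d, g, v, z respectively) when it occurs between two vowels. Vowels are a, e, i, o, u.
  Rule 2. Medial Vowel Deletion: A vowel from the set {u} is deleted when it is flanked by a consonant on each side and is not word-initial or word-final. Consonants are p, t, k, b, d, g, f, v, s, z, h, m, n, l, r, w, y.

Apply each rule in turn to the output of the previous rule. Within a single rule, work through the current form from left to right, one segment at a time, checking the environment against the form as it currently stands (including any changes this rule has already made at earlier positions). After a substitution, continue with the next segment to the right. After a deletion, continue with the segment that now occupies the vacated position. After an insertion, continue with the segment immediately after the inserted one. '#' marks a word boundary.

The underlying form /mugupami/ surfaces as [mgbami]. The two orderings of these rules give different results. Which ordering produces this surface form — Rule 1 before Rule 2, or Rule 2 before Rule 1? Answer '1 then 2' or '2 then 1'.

1 then 2

Order 1 then 2:
  1 Intervocalic Voicing: [mugupami] → [mugubami]
  2 Medial Vowel Deletion: [mugubami] → [mgbami]
  result: [mgbami]
Order 2 then 1:
  2 Medial Vowel Deletion: [mugupami] → [mgpami]
  1 Intervocalic Voicing: no change — [mgpami]
  result: [mgpami]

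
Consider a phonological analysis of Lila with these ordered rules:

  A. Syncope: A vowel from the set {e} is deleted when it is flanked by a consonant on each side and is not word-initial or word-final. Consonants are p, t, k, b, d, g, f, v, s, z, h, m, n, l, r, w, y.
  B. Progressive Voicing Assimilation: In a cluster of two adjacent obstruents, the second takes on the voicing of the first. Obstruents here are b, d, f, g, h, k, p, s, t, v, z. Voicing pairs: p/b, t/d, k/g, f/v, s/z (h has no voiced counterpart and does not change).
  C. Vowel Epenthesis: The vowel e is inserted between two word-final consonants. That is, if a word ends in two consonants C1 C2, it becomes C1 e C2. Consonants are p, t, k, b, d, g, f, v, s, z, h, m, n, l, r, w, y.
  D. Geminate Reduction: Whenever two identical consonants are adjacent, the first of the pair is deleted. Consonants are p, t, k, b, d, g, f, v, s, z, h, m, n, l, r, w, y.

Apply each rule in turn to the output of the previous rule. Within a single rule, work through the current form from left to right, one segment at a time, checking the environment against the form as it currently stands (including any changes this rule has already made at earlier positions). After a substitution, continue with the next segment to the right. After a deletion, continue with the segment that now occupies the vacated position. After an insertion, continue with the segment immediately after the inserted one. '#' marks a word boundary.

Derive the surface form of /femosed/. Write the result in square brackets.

A Syncope: [femosed] → [fmosd]
B Progressive Voicing Assimilation: [fmosd] → [fmost]
C Vowel Epenthesis: [fmost] → [fmoset]
D Geminate Reduction: no change — [fmoset]

[fmoset]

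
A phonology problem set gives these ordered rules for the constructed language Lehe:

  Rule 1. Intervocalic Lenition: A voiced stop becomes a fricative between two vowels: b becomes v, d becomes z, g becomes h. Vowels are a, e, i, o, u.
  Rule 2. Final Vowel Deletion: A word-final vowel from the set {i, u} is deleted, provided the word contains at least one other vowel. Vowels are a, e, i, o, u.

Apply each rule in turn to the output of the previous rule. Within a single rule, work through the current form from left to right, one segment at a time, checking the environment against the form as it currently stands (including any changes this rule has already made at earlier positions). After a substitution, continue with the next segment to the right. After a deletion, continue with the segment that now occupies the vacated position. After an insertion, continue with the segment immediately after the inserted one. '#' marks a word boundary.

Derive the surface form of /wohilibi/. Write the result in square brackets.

[wohiliv]

Rule 1 Intervocalic Lenition: [wohilibi] → [wohilivi]
Rule 2 Final Vowel Deletion: [wohilivi] → [wohiliv]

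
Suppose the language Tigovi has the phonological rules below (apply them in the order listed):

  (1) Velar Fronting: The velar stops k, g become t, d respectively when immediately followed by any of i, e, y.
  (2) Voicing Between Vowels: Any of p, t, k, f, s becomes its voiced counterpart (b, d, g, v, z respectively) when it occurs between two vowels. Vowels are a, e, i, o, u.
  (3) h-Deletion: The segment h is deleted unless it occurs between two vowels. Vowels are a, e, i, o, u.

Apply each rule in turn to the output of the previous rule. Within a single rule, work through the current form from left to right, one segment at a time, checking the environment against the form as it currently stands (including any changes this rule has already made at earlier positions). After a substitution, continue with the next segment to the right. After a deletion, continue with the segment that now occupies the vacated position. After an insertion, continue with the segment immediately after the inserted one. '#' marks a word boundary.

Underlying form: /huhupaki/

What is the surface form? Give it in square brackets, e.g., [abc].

[uhubadi]

(1) Velar Fronting: [huhupaki] → [huhupati]
(2) Voicing Between Vowels: [huhupati] → [huhubadi]
(3) h-Deletion: [huhubadi] → [uhubadi]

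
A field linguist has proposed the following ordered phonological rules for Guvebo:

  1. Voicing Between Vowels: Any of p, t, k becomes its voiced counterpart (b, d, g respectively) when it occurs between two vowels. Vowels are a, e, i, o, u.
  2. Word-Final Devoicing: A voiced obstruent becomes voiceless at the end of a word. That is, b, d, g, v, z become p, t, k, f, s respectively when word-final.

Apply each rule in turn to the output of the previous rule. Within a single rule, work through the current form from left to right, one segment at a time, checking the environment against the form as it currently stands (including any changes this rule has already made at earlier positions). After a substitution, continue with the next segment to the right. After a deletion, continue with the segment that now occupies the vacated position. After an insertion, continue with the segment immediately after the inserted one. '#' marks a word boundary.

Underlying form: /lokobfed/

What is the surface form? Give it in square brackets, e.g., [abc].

1 Voicing Between Vowels: [lokobfed] → [logobfed]
2 Word-Final Devoicing: [logobfed] → [logobfet]

[logobfet]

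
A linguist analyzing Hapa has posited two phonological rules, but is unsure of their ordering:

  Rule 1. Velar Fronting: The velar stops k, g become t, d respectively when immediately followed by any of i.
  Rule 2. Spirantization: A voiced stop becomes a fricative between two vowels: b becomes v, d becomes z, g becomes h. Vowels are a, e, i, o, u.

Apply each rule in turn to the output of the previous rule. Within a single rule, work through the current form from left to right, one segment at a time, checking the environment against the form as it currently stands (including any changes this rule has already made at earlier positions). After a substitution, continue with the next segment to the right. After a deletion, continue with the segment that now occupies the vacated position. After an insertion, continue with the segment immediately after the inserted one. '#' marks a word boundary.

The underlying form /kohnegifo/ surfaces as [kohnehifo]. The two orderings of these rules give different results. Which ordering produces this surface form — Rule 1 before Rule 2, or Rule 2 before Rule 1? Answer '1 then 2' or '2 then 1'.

2 then 1

Order 1 then 2:
  1 Velar Fronting: [kohnegifo] → [kohnedifo]
  2 Spirantization: [kohnedifo] → [kohnezifo]
  result: [kohnezifo]
Order 2 then 1:
  2 Spirantization: [kohnegifo] → [kohnehifo]
  1 Velar Fronting: no change — [kohnehifo]
  result: [kohnehifo]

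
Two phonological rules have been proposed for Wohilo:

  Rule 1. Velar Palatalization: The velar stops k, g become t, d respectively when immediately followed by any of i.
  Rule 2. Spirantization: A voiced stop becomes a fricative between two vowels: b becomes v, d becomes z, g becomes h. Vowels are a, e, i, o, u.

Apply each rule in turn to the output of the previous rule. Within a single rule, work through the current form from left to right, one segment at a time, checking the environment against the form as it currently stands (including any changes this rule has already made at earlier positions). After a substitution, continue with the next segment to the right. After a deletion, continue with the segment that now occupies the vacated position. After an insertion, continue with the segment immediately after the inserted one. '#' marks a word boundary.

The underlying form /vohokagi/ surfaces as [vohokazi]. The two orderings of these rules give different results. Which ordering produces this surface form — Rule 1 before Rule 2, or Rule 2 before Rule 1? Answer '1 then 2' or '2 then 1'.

Order 1 then 2:
  1 Velar Palatalization: [vohokagi] → [vohokadi]
  2 Spirantization: [vohokadi] → [vohokazi]
  result: [vohokazi]
Order 2 then 1:
  2 Spirantization: [vohokagi] → [vohokahi]
  1 Velar Palatalization: no change — [vohokahi]
  result: [vohokahi]

1 then 2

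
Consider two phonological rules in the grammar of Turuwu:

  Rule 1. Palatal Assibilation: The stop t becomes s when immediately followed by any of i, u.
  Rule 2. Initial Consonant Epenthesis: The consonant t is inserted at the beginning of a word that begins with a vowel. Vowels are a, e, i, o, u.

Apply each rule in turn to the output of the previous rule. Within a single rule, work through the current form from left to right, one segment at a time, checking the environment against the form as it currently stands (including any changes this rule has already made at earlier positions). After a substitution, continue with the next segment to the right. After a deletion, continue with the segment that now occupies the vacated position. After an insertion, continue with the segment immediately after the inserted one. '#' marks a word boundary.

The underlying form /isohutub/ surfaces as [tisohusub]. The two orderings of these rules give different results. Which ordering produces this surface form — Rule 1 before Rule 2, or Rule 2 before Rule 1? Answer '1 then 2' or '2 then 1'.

1 then 2

Order 1 then 2:
  1 Palatal Assibilation: [isohutub] → [isohusub]
  2 Initial Consonant Epenthesis: [isohusub] → [tisohusub]
  result: [tisohusub]
Order 2 then 1:
  2 Initial Consonant Epenthesis: [isohutub] → [tisohutub]
  1 Palatal Assibilation: [tisohutub] → [sisohusub]
  result: [sisohusub]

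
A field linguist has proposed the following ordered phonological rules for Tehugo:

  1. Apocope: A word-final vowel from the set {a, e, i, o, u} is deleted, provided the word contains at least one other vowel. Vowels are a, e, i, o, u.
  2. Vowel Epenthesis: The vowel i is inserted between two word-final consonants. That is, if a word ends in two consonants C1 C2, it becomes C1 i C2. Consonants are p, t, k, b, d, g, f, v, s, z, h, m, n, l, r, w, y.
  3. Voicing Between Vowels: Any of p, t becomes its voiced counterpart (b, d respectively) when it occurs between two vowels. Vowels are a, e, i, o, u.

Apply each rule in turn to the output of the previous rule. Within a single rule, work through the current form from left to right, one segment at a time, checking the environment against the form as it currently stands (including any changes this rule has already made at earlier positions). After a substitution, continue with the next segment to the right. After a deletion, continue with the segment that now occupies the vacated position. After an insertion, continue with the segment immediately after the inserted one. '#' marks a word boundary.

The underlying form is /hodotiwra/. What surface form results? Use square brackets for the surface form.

[hododiwir]

1 Apocope: [hodotiwra] → [hodotiwr]
2 Vowel Epenthesis: [hodotiwr] → [hodotiwir]
3 Voicing Between Vowels: [hodotiwir] → [hododiwir]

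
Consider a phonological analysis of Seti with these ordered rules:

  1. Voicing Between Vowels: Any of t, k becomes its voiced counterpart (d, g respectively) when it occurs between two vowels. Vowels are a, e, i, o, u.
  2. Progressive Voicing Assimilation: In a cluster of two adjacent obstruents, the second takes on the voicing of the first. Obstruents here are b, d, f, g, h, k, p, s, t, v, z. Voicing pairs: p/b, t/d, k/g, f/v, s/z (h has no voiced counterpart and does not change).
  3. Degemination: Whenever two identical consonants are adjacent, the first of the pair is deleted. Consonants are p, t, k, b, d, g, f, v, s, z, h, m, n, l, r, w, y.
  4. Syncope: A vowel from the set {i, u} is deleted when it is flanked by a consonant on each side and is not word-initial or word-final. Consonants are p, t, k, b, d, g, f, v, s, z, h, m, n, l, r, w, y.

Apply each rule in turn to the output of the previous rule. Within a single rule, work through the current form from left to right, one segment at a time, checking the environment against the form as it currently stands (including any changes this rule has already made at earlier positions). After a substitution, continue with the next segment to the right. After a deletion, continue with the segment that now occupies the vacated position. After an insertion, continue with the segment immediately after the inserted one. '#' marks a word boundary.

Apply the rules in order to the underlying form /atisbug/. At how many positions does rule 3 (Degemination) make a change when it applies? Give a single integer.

0

1 Voicing Between Vowels: [atisbug] → [adisbug]
2 Progressive Voicing Assimilation: [adisbug] → [adispug]
3 Degemination: no change — [adispug]
4 Syncope: [adispug] → [adspg]
Rule 3 changed 0 position(s).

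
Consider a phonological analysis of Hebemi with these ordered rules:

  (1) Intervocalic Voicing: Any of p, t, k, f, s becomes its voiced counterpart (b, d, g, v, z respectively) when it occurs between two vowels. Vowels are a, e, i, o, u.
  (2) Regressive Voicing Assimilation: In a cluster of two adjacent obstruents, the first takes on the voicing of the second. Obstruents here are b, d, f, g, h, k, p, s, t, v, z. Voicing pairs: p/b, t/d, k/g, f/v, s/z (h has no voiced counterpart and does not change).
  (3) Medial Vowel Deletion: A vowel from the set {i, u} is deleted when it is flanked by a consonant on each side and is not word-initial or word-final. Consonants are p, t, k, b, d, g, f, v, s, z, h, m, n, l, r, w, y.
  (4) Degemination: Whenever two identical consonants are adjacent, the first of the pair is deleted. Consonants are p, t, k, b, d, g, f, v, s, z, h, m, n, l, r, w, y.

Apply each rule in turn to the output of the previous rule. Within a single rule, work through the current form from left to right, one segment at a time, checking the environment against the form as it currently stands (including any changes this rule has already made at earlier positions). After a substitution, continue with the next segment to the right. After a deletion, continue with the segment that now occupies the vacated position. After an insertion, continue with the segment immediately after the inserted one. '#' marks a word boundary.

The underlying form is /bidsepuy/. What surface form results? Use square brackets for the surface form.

(1) Intervocalic Voicing: [bidsepuy] → [bidsebuy]
(2) Regressive Voicing Assimilation: [bidsebuy] → [bitsebuy]
(3) Medial Vowel Deletion: [bitsebuy] → [btseby]
(4) Degemination: no change — [btseby]

[btseby]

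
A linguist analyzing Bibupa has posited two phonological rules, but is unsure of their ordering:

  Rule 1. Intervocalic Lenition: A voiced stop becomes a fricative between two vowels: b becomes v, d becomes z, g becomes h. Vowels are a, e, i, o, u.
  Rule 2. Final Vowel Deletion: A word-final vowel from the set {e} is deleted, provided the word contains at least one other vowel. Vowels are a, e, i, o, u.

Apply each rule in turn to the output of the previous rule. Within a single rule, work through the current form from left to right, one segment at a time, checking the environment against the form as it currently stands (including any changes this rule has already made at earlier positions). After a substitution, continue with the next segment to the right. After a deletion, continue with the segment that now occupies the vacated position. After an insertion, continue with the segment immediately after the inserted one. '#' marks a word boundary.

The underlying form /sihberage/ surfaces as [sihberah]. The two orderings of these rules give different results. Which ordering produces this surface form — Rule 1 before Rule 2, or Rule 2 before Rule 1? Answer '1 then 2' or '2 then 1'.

1 then 2

Order 1 then 2:
  1 Intervocalic Lenition: [sihberage] → [sihberahe]
  2 Final Vowel Deletion: [sihberahe] → [sihberah]
  result: [sihberah]
Order 2 then 1:
  2 Final Vowel Deletion: [sihberage] → [sihberag]
  1 Intervocalic Lenition: no change — [sihberag]
  result: [sihberag]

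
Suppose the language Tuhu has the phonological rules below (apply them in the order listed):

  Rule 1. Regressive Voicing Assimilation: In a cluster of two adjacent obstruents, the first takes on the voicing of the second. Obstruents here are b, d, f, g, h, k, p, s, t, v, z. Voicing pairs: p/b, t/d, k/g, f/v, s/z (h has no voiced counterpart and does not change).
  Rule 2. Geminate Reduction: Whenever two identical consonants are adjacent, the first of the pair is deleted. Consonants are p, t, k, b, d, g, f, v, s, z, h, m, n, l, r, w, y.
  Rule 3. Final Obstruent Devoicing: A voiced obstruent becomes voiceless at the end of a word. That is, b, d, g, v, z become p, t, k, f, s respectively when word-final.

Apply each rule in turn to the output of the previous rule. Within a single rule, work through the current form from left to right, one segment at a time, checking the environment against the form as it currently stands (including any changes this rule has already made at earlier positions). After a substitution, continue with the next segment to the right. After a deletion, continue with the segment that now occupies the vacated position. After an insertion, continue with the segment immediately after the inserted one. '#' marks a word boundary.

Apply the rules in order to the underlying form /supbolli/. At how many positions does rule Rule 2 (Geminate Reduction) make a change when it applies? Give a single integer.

2

Rule 1 Regressive Voicing Assimilation: [supbolli] → [subbolli]
Rule 2 Geminate Reduction: [subbolli] → [suboli]
Rule 3 Final Obstruent Devoicing: no change — [suboli]
Rule Rule 2 changed 2 position(s).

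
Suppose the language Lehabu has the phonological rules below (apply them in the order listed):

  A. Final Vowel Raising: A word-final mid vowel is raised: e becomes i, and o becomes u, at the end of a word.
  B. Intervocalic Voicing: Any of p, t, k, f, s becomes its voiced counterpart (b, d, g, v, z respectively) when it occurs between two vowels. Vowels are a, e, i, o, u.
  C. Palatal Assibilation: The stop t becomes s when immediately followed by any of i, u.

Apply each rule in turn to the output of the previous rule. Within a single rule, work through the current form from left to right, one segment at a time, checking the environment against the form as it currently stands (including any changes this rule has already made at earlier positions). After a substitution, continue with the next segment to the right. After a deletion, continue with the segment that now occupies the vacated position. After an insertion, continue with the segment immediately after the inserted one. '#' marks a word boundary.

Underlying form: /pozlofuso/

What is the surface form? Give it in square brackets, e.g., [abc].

[pozlovuzu]

A Final Vowel Raising: [pozlofuso] → [pozlofusu]
B Intervocalic Voicing: [pozlofusu] → [pozlovuzu]
C Palatal Assibilation: no change — [pozlovuzu]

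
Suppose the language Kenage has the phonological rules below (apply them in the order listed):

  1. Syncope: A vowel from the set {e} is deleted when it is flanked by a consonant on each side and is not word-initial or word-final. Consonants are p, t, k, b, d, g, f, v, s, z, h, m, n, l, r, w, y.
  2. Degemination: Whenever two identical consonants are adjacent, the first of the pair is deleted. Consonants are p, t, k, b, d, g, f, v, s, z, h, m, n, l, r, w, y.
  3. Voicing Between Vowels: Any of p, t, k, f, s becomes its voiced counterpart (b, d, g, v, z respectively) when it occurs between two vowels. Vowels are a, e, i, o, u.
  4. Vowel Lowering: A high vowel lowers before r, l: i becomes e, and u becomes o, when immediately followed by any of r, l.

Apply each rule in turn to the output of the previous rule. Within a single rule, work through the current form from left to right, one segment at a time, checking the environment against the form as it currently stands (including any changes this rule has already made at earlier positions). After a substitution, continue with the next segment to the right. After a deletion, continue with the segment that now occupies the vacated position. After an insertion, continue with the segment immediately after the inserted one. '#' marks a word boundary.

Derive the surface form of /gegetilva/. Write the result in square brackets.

[gtelva]

1 Syncope: [gegetilva] → [ggtilva]
2 Degemination: [ggtilva] → [gtilva]
3 Voicing Between Vowels: no change — [gtilva]
4 Vowel Lowering: [gtilva] → [gtelva]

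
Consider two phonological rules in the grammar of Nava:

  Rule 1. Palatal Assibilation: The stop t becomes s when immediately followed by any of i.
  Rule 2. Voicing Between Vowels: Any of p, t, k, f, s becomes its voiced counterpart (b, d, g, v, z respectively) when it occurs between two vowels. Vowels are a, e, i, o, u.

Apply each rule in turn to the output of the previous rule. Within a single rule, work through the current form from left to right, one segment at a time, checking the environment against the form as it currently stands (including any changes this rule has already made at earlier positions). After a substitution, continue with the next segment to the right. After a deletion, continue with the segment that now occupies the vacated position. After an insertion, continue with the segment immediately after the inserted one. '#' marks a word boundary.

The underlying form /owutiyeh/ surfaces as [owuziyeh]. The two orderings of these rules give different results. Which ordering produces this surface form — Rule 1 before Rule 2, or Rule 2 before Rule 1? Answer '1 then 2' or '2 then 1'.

1 then 2

Order 1 then 2:
  1 Palatal Assibilation: [owutiyeh] → [owusiyeh]
  2 Voicing Between Vowels: [owusiyeh] → [owuziyeh]
  result: [owuziyeh]
Order 2 then 1:
  2 Voicing Between Vowels: [owutiyeh] → [owudiyeh]
  1 Palatal Assibilation: no change — [owudiyeh]
  result: [owudiyeh]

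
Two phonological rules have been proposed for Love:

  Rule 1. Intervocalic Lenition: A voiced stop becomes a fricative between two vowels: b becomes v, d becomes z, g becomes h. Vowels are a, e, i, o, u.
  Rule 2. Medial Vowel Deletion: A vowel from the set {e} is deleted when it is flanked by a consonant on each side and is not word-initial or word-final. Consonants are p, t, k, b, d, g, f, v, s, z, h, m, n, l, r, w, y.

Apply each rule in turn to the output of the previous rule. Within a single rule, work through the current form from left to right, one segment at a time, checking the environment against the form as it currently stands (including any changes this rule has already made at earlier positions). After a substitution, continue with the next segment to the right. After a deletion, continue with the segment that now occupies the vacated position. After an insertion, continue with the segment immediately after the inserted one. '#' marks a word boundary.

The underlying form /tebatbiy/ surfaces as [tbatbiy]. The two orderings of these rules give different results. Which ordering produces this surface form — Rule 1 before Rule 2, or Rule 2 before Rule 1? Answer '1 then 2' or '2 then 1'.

Order 1 then 2:
  1 Intervocalic Lenition: [tebatbiy] → [tevatbiy]
  2 Medial Vowel Deletion: [tevatbiy] → [tvatbiy]
  result: [tvatbiy]
Order 2 then 1:
  2 Medial Vowel Deletion: [tebatbiy] → [tbatbiy]
  1 Intervocalic Lenition: no change — [tbatbiy]
  result: [tbatbiy]

2 then 1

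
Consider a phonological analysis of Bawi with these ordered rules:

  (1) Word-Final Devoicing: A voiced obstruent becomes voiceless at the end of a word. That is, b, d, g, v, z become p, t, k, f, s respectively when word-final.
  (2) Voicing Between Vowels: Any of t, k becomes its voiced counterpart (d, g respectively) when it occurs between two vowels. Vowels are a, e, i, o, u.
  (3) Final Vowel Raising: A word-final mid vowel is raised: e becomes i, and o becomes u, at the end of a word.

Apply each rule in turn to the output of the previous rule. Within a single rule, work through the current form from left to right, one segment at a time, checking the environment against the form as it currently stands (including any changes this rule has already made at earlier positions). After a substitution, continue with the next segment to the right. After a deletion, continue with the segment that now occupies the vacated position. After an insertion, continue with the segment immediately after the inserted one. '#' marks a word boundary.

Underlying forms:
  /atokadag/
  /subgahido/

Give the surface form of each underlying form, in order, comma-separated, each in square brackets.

/atokadag/:
  (1) Word-Final Devoicing: [atokadag] → [atokadak]
  (2) Voicing Between Vowels: [atokadak] → [adogadak]
  (3) Final Vowel Raising: no change — [adogadak]
/subgahido/:
  (1) Word-Final Devoicing: no change — [subgahido]
  (2) Voicing Between Vowels: no change — [subgahido]
  (3) Final Vowel Raising: [subgahido] → [subgahidu]

[adogadak], [subgahidu]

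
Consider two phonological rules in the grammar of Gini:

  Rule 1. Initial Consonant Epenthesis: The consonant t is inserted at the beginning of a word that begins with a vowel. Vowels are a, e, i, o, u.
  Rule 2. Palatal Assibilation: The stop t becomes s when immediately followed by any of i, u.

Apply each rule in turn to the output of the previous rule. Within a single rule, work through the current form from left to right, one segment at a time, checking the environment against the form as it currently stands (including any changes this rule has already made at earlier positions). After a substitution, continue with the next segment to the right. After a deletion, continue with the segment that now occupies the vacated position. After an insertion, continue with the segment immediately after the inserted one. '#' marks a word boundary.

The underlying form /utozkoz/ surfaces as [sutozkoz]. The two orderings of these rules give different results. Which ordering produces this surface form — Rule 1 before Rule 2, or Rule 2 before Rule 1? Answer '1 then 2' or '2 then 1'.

1 then 2

Order 1 then 2:
  1 Initial Consonant Epenthesis: [utozkoz] → [tutozkoz]
  2 Palatal Assibilation: [tutozkoz] → [sutozkoz]
  result: [sutozkoz]
Order 2 then 1:
  2 Palatal Assibilation: no change — [utozkoz]
  1 Initial Consonant Epenthesis: [utozkoz] → [tutozkoz]
  result: [tutozkoz]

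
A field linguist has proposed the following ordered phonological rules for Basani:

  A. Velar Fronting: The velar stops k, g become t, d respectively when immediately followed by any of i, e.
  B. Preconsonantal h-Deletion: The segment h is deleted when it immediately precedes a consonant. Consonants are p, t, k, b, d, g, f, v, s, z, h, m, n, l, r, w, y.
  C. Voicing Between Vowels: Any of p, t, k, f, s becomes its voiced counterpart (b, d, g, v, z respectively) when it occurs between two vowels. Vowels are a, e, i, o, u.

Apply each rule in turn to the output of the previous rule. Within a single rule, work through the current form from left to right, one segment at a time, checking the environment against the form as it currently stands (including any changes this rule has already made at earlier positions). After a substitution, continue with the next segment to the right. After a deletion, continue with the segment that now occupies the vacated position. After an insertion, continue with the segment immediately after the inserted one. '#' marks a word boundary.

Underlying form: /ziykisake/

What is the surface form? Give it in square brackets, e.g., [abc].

[ziytizade]

A Velar Fronting: [ziykisake] → [ziytisate]
B Preconsonantal h-Deletion: no change — [ziytisate]
C Voicing Between Vowels: [ziytisate] → [ziytizade]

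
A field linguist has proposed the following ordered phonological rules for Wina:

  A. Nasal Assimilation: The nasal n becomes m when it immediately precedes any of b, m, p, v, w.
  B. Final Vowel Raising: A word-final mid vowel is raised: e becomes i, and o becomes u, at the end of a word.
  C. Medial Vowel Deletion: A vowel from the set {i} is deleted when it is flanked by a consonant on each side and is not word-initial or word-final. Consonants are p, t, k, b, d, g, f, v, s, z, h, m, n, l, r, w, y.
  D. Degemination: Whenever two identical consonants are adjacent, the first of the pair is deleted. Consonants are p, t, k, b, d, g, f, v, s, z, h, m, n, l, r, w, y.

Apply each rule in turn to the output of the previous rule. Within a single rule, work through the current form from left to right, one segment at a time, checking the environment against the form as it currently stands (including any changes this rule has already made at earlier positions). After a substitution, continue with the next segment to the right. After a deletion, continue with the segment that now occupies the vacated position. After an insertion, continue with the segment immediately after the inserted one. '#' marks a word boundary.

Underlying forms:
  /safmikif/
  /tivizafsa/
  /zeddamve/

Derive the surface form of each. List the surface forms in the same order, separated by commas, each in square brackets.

/safmikif/:
  A Nasal Assimilation: no change — [safmikif]
  B Final Vowel Raising: no change — [safmikif]
  C Medial Vowel Deletion: [safmikif] → [safmkf]
  D Degemination: no change — [safmkf]
/tivizafsa/:
  A Nasal Assimilation: no change — [tivizafsa]
  B Final Vowel Raising: no change — [tivizafsa]
  C Medial Vowel Deletion: [tivizafsa] → [tvzafsa]
  D Degemination: no change — [tvzafsa]
/zeddamve/:
  A Nasal Assimilation: no change — [zeddamve]
  B Final Vowel Raising: [zeddamve] → [zeddamvi]
  C Medial Vowel Deletion: no change — [zeddamvi]
  D Degemination: [zeddamvi] → [zedamvi]

[safmkf], [tvzafsa], [zedamvi]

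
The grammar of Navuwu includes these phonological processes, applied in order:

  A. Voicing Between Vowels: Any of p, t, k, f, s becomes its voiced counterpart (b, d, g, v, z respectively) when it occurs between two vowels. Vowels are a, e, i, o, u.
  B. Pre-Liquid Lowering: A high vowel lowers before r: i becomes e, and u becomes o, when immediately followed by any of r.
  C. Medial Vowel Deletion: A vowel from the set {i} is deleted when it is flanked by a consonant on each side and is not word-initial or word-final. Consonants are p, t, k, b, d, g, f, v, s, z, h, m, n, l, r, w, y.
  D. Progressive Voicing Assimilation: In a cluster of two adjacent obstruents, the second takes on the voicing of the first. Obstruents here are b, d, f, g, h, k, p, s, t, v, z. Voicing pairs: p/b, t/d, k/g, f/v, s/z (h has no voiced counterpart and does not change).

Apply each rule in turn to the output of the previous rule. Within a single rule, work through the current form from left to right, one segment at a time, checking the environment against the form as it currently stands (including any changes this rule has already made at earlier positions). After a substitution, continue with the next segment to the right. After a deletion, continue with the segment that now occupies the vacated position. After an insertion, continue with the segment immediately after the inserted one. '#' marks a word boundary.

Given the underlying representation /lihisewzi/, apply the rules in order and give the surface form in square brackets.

A Voicing Between Vowels: [lihisewzi] → [lihizewzi]
B Pre-Liquid Lowering: no change — [lihizewzi]
C Medial Vowel Deletion: [lihizewzi] → [lhzewzi]
D Progressive Voicing Assimilation: [lhzewzi] → [lhsewzi]

[lhsewzi]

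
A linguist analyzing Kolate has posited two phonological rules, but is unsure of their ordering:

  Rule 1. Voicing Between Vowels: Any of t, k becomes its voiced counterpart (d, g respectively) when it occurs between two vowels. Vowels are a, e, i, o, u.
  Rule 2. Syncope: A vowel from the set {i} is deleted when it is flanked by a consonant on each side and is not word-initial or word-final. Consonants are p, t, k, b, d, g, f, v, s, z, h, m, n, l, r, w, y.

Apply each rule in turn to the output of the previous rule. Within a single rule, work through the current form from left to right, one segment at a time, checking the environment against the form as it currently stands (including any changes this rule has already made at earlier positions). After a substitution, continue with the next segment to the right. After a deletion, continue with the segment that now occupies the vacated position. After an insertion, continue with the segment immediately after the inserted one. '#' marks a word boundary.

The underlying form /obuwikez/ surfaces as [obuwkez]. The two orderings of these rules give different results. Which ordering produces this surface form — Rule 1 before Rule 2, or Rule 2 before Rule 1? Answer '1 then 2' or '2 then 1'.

Order 1 then 2:
  1 Voicing Between Vowels: [obuwikez] → [obuwigez]
  2 Syncope: [obuwigez] → [obuwgez]
  result: [obuwgez]
Order 2 then 1:
  2 Syncope: [obuwikez] → [obuwkez]
  1 Voicing Between Vowels: no change — [obuwkez]
  result: [obuwkez]

2 then 1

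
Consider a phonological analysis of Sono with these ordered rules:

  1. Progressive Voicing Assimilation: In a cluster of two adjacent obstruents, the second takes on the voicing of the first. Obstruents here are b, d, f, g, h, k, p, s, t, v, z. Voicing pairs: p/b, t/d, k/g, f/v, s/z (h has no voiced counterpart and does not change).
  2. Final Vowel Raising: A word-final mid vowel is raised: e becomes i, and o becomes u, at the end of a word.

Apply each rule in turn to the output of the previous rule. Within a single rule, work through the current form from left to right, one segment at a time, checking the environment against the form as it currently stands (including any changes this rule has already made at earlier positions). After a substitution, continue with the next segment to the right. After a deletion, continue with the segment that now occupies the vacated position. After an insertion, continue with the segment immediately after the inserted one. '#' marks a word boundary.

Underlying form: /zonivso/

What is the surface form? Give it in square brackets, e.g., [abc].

[zonivzu]

1 Progressive Voicing Assimilation: [zonivso] → [zonivzo]
2 Final Vowel Raising: [zonivzo] → [zonivzu]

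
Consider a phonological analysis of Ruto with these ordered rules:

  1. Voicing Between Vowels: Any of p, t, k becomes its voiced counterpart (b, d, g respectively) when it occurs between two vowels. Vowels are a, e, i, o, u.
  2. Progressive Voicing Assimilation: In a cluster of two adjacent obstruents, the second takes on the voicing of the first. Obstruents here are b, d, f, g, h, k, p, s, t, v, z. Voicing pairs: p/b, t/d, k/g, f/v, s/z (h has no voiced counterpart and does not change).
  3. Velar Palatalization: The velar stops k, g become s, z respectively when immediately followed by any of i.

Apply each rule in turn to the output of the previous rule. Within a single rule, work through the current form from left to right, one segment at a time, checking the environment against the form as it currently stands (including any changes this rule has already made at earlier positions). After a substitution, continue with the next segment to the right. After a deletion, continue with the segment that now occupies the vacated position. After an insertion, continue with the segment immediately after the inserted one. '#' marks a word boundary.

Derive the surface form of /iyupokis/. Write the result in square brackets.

[iyubozis]

1 Voicing Between Vowels: [iyupokis] → [iyubogis]
2 Progressive Voicing Assimilation: no change — [iyubogis]
3 Velar Palatalization: [iyubogis] → [iyubozis]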